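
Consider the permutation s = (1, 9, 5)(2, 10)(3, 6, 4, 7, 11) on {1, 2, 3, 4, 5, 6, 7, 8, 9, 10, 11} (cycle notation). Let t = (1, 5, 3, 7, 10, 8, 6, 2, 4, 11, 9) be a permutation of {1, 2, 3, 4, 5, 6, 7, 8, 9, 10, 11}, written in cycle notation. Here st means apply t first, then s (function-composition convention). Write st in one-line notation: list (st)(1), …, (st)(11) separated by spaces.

1 7 11 3 6 10 2 4 9 8 5

(st)(x) = s(t(x)). Computing each image: s(t(1)) = s(5) = 1, s(t(2)) = s(4) = 7, s(t(3)) = s(7) = 11, s(t(4)) = s(11) = 3, s(t(5)) = s(3) = 6, s(t(6)) = s(2) = 10, s(t(7)) = s(10) = 2, s(t(8)) = s(6) = 4, s(t(9)) = s(1) = 9, s(t(10)) = s(8) = 8, s(t(11)) = s(9) = 5.
Hence st = [1 7 11 3 6 10 2 4 9 8 5].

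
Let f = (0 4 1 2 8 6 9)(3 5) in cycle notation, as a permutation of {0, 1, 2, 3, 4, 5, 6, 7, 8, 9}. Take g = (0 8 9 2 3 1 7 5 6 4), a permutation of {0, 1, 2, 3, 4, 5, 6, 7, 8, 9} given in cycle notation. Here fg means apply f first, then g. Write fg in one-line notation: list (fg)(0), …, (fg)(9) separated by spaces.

0 3 9 6 7 1 2 5 4 8

Chase each element through f then g: 0 → 4 → 0; 1 → 2 → 3; 2 → 8 → 9; 3 → 5 → 6; 4 → 1 → 7; 5 → 3 → 1; 6 → 9 → 2; 7 → 7 → 5; 8 → 6 → 4; 9 → 0 → 8.
Collecting the images, fg = [0 3 9 6 7 1 2 5 4 8].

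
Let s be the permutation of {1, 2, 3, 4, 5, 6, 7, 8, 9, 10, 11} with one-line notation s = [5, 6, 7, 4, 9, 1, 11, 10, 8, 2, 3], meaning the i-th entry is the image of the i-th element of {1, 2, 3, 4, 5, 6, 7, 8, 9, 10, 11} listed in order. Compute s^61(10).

9

Tracing 10 → 2 → … returns to 10 after 7 steps, so 10 lies in a 7-cycle (1, 5, 9, 8, 10, 2, 6).
On a 7-cycle, s^7 is the identity, so s^61 = s^5 there (61 ≡ 5 mod 7).
Advancing 5 steps from 10: 10 → 2 → 6 → 1 → 5 → 9.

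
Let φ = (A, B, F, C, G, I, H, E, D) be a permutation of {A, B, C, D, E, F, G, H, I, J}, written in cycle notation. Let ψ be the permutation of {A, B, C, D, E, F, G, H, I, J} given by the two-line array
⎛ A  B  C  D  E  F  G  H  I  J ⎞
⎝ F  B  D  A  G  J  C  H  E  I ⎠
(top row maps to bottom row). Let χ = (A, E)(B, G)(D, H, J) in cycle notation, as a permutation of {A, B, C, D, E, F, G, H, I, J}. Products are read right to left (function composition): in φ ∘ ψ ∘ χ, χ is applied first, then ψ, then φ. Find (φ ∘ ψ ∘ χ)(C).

Apply the permutations in order: χ(C) = C, then ψ(C) = D, then φ(D) = A. So (φ ∘ ψ ∘ χ)(C) = A.

A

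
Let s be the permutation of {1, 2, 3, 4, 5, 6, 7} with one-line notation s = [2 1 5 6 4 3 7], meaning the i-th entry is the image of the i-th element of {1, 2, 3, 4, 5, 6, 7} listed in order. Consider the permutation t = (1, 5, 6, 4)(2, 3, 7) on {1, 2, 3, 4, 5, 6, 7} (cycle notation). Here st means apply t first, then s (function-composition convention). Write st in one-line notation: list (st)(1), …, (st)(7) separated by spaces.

For each element, apply t then s: 1 → 5 → 4; 2 → 3 → 5; 3 → 7 → 7; 4 → 1 → 2; 5 → 6 → 3; 6 → 4 → 6; 7 → 2 → 1.
So st in one-line form is 4 5 7 2 3 6 1.

4 5 7 2 3 6 1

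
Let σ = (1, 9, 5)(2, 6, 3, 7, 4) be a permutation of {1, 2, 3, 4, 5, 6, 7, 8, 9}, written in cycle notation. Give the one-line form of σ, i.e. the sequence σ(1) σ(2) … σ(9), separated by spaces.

Each element maps to the next entry in its cycle (wrapping to the front): 1→9, 2→6, 3→7, 4→2, 5→1, 6→3, 7→4, 8→8, 9→5.
Listing these in domain order gives 9 6 7 2 1 3 4 8 5.

9 6 7 2 1 3 4 8 5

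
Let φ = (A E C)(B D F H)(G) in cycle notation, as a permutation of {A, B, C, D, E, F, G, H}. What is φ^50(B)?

B lies in the 4-cycle (B D F H).
On a 4-cycle, φ^4 is the identity, so φ^50 = φ^2 there (50 ≡ 2 mod 4).
Stepping 2 places around the cycle: B → D → F.

F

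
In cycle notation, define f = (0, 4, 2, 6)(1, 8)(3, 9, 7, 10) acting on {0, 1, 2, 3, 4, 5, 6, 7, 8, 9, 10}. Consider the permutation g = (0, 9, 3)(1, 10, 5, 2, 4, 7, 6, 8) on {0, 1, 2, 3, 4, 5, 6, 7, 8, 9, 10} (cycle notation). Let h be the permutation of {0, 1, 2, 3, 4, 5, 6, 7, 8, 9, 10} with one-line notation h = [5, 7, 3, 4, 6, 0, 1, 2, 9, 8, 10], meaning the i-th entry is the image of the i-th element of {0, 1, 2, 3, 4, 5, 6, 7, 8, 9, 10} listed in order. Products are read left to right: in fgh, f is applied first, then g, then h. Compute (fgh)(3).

4

Chase 3: f(3) = 9; g(9) = 3; h(3) = 4. Hence (fgh)(3) = 4.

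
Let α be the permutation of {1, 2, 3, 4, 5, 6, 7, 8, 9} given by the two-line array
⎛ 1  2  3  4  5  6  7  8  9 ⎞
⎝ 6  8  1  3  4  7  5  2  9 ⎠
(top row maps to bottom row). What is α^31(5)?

4

Tracing 5 → 4 → … returns to 5 after 6 steps, so 5 lies in a 6-cycle (1, 6, 7, 5, 4, 3).
Since the cycle has length 6, α^31 acts on it the same as α^1 (31 mod 6 = 1).
Advancing 1 step from 5: 5 → 4.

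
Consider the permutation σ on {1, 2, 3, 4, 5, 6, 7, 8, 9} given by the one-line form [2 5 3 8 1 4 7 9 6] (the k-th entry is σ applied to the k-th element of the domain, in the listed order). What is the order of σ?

12

Decomposing into disjoint cycles gives cycle lengths 4, 3, 1, 1.
Since disjoint cycles commute, ord(σ) = lcm(4, 3) = 12.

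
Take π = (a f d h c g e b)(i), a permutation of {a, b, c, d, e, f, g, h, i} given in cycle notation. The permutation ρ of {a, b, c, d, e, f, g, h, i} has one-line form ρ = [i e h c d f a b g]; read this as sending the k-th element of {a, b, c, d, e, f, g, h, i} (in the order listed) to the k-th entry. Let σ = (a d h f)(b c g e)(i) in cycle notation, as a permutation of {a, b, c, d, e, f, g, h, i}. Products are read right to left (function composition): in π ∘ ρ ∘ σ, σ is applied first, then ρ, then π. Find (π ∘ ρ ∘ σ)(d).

a

(π ∘ ρ ∘ σ)(d) = π(ρ(σ(d))). σ(d) = h, then ρ(h) = b, then π(b) = a, so the result is a.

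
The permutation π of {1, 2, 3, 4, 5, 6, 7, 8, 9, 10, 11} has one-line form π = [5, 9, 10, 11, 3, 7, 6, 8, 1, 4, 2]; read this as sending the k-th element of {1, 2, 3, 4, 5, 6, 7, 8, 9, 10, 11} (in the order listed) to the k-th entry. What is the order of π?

8

Decomposing into disjoint cycles gives cycle lengths 8, 2, 1.
Since disjoint cycles commute, ord(π) = lcm(8, 2) = 8.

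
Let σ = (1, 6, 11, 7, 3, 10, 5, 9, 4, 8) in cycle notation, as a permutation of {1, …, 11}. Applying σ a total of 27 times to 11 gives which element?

11 lies in the 10-cycle (1, 6, 11, 7, 3, 10, 5, 9, 4, 8).
On a 10-cycle, σ^10 is the identity, so σ^27 = σ^7 there (27 ≡ 7 mod 10).
Advancing 7 steps from 11: 11 → 7 → 3 → 10 → 5 → 9 → 4 → 8.

8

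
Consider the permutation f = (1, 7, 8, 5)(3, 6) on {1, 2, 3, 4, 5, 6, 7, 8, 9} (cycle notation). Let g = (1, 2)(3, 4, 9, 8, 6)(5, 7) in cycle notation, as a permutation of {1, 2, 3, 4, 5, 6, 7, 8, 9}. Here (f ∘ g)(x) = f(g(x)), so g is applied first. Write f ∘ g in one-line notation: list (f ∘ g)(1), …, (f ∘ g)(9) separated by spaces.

2 7 4 9 8 6 1 3 5

(f ∘ g)(x) = f(g(x)). Computing each image: f(g(1)) = f(2) = 2, f(g(2)) = f(1) = 7, f(g(3)) = f(4) = 4, f(g(4)) = f(9) = 9, f(g(5)) = f(7) = 8, f(g(6)) = f(3) = 6, f(g(7)) = f(5) = 1, f(g(8)) = f(6) = 3, f(g(9)) = f(8) = 5.
Hence f ∘ g = [2 7 4 9 8 6 1 3 5].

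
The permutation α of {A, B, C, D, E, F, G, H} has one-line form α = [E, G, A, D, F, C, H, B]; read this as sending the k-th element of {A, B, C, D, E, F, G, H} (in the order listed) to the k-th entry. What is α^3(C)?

Tracing C → A → … returns to C after 4 steps, so C lies in a 4-cycle (A E F C).
Advancing 3 steps from C: C → A → E → F.

F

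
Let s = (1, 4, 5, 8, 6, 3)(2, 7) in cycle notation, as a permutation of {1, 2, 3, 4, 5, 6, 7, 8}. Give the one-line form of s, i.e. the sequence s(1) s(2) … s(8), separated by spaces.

4 7 1 5 8 3 2 6

Each element maps to the next entry in its cycle (wrapping to the front): 1→4, 2→7, 3→1, 4→5, 5→8, 6→3, 7→2, 8→6.
So the one-line form is 4 7 1 5 8 3 2 6.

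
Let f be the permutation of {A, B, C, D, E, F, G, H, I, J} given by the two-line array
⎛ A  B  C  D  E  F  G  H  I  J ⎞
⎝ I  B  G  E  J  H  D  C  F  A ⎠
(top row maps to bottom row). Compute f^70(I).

Tracing I → F → … returns to I after 9 steps, so I lies in a 9-cycle (A, I, F, H, C, G, D, E, J).
Since the cycle has length 9, f^70 acts on it the same as f^7 (70 mod 9 = 7).
Stepping 7 places around the cycle: I → F → H → C → G → D → E → J.

J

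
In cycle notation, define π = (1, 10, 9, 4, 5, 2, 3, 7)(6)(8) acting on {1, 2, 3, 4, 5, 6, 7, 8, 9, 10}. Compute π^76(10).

10 lies in the 8-cycle (1, 10, 9, 4, 5, 2, 3, 7).
On an 8-cycle, π^8 is the identity, so π^76 = π^4 there (76 ≡ 4 mod 8).
Stepping 4 places around the cycle: 10 → 9 → 4 → 5 → 2.

2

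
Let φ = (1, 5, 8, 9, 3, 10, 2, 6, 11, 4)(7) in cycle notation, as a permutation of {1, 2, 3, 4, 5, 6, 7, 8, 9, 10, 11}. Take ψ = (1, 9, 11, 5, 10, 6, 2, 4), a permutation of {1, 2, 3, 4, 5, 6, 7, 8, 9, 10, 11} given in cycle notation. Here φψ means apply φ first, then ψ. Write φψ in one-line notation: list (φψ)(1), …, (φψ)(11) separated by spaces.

(φψ)(x) = ψ(φ(x)). Computing each image: ψ(φ(1)) = ψ(5) = 10, ψ(φ(2)) = ψ(6) = 2, ψ(φ(3)) = ψ(10) = 6, ψ(φ(4)) = ψ(1) = 9, ψ(φ(5)) = ψ(8) = 8, ψ(φ(6)) = ψ(11) = 5, ψ(φ(7)) = ψ(7) = 7, ψ(φ(8)) = ψ(9) = 11, ψ(φ(9)) = ψ(3) = 3, ψ(φ(10)) = ψ(2) = 4, ψ(φ(11)) = ψ(4) = 1.
Hence φψ = [10 2 6 9 8 5 7 11 3 4 1].

10 2 6 9 8 5 7 11 3 4 1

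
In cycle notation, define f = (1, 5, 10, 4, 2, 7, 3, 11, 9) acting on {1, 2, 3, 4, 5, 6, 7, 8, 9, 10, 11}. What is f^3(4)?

3

4 lies in the 9-cycle (1, 5, 10, 4, 2, 7, 3, 11, 9).
Stepping 3 places around the cycle: 4 → 2 → 7 → 3.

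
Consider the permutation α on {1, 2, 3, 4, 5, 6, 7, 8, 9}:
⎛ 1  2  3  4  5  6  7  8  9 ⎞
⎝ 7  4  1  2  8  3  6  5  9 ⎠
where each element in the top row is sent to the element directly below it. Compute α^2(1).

Tracing 1 → 7 → … returns to 1 after 4 steps, so 1 lies in a 4-cycle (1 7 6 3).
Advancing 2 steps from 1: 1 → 7 → 6.

6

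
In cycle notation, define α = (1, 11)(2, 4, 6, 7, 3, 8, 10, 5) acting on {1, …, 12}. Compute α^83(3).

5

3 lies in the 8-cycle (2, 4, 6, 7, 3, 8, 10, 5).
Since the cycle has length 8, α^83 acts on it the same as α^3 (83 mod 8 = 3).
Stepping 3 places around the cycle: 3 → 8 → 10 → 5.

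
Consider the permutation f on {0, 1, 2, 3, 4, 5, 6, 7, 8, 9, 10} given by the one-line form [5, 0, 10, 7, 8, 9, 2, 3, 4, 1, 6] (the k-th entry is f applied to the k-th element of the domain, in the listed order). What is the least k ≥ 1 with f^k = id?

Writing f as disjoint cycles, the cycle lengths are 4, 3, 2, 2.
Since disjoint cycles commute, ord(f) = lcm(4, 3, 2, 2) = 12.

12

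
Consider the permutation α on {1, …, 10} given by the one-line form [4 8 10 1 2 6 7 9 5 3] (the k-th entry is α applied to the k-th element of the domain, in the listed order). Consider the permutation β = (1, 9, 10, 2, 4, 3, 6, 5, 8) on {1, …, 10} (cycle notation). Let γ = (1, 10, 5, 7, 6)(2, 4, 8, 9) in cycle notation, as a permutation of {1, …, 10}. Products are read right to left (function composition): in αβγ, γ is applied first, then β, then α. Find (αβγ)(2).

10

Apply the permutations in order: γ(2) = 4, then β(4) = 3, then α(3) = 10. So (αβγ)(2) = 10.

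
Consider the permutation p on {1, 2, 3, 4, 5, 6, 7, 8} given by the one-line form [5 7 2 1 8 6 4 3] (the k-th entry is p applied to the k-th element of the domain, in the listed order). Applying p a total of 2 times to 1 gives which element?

8

Tracing 1 → 5 → … returns to 1 after 7 steps, so 1 lies in a 7-cycle (1, 5, 8, 3, 2, 7, 4).
Advancing 2 steps from 1: 1 → 5 → 8.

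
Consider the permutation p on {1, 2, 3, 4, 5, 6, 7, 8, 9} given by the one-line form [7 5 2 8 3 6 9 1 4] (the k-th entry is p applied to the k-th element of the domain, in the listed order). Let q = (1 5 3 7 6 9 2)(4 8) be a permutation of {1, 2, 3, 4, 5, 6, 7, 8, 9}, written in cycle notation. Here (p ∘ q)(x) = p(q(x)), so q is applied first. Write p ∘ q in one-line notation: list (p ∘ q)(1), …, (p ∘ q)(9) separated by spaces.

3 7 9 1 2 4 6 8 5

For each element, apply q then p: 1 → 5 → 3; 2 → 1 → 7; 3 → 7 → 9; 4 → 8 → 1; 5 → 3 → 2; 6 → 9 → 4; 7 → 6 → 6; 8 → 4 → 8; 9 → 2 → 5.
So p ∘ q in one-line form is 3 7 9 1 2 4 6 8 5.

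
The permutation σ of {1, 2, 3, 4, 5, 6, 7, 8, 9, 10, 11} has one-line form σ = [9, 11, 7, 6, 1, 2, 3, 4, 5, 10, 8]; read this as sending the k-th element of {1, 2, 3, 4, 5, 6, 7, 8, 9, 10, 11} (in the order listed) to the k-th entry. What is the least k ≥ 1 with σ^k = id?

30

Writing σ as disjoint cycles, the cycle lengths are 5, 3, 2, 1.
The order of σ is the least common multiple of its cycle lengths: lcm(5, 3, 2) = 30.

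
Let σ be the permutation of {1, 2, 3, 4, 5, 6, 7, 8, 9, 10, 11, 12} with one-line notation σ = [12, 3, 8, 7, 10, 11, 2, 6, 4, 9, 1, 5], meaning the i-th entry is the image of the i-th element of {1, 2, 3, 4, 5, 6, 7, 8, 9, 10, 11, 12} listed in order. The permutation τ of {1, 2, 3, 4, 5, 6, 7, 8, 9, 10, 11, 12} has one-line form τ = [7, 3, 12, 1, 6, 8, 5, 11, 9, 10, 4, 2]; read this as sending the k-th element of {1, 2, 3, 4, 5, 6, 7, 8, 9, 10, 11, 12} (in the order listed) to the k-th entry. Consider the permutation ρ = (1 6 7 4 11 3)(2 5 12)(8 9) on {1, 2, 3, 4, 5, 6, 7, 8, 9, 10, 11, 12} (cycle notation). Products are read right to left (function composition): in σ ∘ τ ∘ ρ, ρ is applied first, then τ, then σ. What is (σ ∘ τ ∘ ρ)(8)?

4

Chase 8: ρ(8) = 9; τ(9) = 9; σ(9) = 4. Hence (σ ∘ τ ∘ ρ)(8) = 4.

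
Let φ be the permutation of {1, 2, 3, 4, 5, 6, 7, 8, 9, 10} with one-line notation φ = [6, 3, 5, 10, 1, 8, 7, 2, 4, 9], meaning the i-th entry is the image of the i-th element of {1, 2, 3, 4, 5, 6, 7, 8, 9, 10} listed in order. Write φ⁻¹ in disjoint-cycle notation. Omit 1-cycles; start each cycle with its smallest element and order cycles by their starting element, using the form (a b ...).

First write φ in disjoint cycles: (1 6 8 2 3 5)(4 10 9).
Reversing each cycle (and rotating so the smallest element leads) gives φ⁻¹ = (1 5 3 2 8 6)(4 9 10).

(1 5 3 2 8 6)(4 9 10)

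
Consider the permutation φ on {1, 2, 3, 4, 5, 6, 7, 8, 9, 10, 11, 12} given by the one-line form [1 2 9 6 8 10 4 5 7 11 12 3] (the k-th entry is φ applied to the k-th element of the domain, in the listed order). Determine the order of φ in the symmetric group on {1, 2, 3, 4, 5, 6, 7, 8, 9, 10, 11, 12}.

Decomposing into disjoint cycles gives cycle lengths 8, 2, 1, 1.
Since disjoint cycles commute, ord(φ) = lcm(8, 2) = 8.

8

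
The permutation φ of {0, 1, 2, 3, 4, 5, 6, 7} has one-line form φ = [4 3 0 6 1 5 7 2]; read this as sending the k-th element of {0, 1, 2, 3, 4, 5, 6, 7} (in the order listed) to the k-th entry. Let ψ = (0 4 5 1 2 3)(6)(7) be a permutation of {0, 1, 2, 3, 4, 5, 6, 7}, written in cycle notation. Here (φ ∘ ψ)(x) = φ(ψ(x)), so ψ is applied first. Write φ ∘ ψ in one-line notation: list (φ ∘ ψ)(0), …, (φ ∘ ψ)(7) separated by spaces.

1 0 6 4 5 3 7 2

For each element, apply ψ then φ: 0 → 4 → 1; 1 → 2 → 0; 2 → 3 → 6; 3 → 0 → 4; 4 → 5 → 5; 5 → 1 → 3; 6 → 6 → 7; 7 → 7 → 2.
Collecting the images, φ ∘ ψ = [1 0 6 4 5 3 7 2].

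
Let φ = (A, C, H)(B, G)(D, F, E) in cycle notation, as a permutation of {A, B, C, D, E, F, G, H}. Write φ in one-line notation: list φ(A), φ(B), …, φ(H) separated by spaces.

Reading each image from the cycles: A↦C, B↦G, C↦H, D↦F, E↦D, F↦E, G↦B, H↦A.
So the one-line form is C G H F D E B A.

C G H F D E B A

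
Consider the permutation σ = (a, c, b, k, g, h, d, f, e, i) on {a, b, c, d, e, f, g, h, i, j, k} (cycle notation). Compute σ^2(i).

c

i lies in the 10-cycle (a, c, b, k, g, h, d, f, e, i).
Stepping 2 places around the cycle: i → a → c.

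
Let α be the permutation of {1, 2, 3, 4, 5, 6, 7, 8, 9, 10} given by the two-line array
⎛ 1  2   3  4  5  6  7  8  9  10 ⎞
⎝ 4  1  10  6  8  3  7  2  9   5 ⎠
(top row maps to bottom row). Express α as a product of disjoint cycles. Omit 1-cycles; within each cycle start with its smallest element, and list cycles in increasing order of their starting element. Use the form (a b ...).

Iterating α from 1 gives 1 → 4 → 6 → 3 → 10 → 5 → 8 → 2 → 1; that is the 8-cycle (1 4 6 3 10 5 8 2).
Repeating from the next unused element and collecting all non-trivial cycles gives (1 4 6 3 10 5 8 2).

(1 4 6 3 10 5 8 2)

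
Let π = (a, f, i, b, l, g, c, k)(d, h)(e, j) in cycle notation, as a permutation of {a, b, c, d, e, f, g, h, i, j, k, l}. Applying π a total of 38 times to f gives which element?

k

f lies in the 8-cycle (a, f, i, b, l, g, c, k).
Since the cycle has length 8, π^38 acts on it the same as π^6 (38 mod 8 = 6).
Stepping 6 places around the cycle: f → i → b → l → g → c → k.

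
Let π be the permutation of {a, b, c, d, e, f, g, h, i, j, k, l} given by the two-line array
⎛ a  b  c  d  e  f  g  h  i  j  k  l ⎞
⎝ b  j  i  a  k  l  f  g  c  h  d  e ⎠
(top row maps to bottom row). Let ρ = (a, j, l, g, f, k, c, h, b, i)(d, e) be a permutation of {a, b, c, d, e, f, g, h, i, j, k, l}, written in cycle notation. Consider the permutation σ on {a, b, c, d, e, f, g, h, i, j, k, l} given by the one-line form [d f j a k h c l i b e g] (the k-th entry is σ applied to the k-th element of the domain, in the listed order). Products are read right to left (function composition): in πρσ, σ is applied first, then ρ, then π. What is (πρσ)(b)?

d

(πρσ)(b) = π(ρ(σ(b))). σ(b) = f, then ρ(f) = k, then π(k) = d, so the result is d.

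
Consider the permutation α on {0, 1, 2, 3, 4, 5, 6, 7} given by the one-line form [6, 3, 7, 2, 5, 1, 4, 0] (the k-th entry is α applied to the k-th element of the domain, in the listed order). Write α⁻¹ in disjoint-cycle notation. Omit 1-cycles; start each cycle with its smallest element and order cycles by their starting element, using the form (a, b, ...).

First write α in disjoint cycles: (0, 6, 4, 5, 1, 3, 2, 7).
Reversing each cycle (and rotating so the smallest element leads) gives α⁻¹ = (0, 7, 2, 3, 1, 5, 4, 6).

(0, 7, 2, 3, 1, 5, 4, 6)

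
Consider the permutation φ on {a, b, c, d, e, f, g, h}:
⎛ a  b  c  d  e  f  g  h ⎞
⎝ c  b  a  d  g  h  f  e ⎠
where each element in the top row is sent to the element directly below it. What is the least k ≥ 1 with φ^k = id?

4

Writing φ as disjoint cycles, the cycle lengths are 4, 2, 1, 1.
The order is lcm(4, 2) = 4.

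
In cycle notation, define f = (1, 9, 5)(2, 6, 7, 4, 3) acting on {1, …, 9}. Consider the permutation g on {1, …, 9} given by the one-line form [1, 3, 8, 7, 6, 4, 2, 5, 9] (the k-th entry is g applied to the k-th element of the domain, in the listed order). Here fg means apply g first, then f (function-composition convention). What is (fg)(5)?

(fg)(5) = f(g(5)). g(5) = 6, then f(6) = 7. So (fg)(5) = 7.

7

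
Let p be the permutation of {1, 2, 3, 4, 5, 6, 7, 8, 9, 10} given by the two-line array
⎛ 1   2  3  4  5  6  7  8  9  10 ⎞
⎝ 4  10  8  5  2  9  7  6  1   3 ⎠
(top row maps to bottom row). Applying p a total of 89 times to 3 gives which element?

10

Tracing 3 → 8 → … returns to 3 after 9 steps, so 3 lies in a 9-cycle (1 4 5 2 10 3 8 6 9).
Powers repeat with period 9 on this cycle, and 89 mod 9 = 8, so p^89(3) = p^8(3).
Stepping 8 places around the cycle: 3 → 8 → 6 → 9 → 1 → 4 → 5 → 2 → 10.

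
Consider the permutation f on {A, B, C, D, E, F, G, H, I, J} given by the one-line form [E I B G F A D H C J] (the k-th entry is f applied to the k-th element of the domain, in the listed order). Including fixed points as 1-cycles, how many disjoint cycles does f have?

5

The cycle decomposition is (A, E, F)(B, I, C)(D, G)(H)(J), which has 5 cycles (counting 1-cycles).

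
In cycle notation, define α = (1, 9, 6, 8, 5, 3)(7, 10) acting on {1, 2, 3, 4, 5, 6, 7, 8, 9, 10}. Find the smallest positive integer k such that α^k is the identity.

The disjoint cycles have lengths 6, 2, 1, 1.
The order of α is the least common multiple of its cycle lengths: lcm(6, 2) = 6.

6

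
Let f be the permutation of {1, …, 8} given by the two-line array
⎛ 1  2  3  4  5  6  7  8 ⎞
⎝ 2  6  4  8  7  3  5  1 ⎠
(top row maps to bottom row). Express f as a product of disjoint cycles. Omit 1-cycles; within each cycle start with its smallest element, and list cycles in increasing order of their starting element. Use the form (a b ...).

(1 2 6 3 4 8)(5 7)

From 1: 1 → 2 → 6 → 3 → 4 → 8 → 1, closing the cycle (1 2 6 3 4 8).
Repeating from the next unused element and collecting all non-trivial cycles gives (1 2 6 3 4 8)(5 7).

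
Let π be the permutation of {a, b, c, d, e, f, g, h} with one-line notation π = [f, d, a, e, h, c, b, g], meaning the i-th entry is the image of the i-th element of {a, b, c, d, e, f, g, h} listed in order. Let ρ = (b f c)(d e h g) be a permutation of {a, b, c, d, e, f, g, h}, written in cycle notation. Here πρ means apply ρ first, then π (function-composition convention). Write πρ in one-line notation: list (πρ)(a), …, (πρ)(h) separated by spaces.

f c d h g a e b

(πρ)(x) = π(ρ(x)). Computing each image: π(ρ(a)) = π(a) = f, π(ρ(b)) = π(f) = c, π(ρ(c)) = π(b) = d, π(ρ(d)) = π(e) = h, π(ρ(e)) = π(h) = g, π(ρ(f)) = π(c) = a, π(ρ(g)) = π(d) = e, π(ρ(h)) = π(g) = b.
Hence πρ = [f c d h g a e b].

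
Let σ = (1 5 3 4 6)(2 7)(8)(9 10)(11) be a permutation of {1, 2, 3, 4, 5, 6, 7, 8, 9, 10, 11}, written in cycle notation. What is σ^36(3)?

4

3 lies in the 5-cycle (1 5 3 4 6).
Since the cycle has length 5, σ^36 acts on it the same as σ^1 (36 mod 5 = 1).
Advancing 1 step from 3: 3 → 4.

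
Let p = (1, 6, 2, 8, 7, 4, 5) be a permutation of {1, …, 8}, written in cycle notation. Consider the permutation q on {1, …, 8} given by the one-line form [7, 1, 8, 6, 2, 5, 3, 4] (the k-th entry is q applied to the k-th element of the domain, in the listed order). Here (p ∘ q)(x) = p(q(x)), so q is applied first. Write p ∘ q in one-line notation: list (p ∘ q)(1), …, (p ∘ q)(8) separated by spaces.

For each element, apply q then p: 1 → 7 → 4; 2 → 1 → 6; 3 → 8 → 7; 4 → 6 → 2; 5 → 2 → 8; 6 → 5 → 1; 7 → 3 → 3; 8 → 4 → 5.
Collecting the images, p ∘ q = [4 6 7 2 8 1 3 5].

4 6 7 2 8 1 3 5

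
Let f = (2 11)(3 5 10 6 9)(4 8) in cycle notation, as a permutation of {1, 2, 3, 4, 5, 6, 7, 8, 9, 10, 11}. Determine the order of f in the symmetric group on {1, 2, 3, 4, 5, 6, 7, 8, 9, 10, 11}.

10

The cycle type of f is (5, 2, 2, 1, 1).
Since disjoint cycles commute, ord(f) = lcm(5, 2, 2) = 10.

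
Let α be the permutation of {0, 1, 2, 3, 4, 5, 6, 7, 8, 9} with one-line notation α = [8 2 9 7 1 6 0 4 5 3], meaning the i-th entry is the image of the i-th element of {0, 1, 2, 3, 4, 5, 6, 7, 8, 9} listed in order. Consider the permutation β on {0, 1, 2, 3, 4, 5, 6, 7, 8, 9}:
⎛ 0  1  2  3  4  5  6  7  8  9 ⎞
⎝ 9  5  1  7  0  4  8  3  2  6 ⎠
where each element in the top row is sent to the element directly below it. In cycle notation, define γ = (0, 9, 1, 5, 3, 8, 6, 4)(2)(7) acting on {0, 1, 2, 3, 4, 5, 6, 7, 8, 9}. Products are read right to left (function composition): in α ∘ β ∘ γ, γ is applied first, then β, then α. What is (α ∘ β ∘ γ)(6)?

Apply the permutations in order: γ(6) = 4, then β(4) = 0, then α(0) = 8. So (α ∘ β ∘ γ)(6) = 8.

8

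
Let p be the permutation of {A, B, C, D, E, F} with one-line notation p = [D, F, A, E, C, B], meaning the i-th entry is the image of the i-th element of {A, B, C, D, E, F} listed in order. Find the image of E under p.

C

E is element number 5 of the domain, and entry number 5 of the one-line form is C, so p(E) = C.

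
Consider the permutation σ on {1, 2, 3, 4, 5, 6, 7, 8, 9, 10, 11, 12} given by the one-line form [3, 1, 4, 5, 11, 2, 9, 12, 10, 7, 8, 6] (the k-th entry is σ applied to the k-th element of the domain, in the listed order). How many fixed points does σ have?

0

No element satisfies σ(x) = x, so there are 0 fixed points.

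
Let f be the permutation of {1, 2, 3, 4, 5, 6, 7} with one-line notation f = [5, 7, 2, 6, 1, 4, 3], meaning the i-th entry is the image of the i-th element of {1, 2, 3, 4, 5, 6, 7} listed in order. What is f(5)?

1

5 is element number 5 of the domain, and entry number 5 of the one-line form is 1, so f(5) = 1.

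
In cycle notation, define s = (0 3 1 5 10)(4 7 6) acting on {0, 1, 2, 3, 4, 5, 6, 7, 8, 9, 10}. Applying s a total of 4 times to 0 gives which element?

0 lies in the 5-cycle (0 3 1 5 10).
Advancing 4 steps from 0: 0 → 3 → 1 → 5 → 10.

10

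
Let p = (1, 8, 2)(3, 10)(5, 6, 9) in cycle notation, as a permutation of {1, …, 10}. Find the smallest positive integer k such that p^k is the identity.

6

The cycle type of p is (3, 3, 2, 1, 1).
The order of p is the least common multiple of its cycle lengths: lcm(3, 3, 2) = 6.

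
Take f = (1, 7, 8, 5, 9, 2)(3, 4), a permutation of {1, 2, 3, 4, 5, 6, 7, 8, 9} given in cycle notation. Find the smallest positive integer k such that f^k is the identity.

6

The disjoint cycles have lengths 6, 2, 1.
Since disjoint cycles commute, ord(f) = lcm(6, 2) = 6.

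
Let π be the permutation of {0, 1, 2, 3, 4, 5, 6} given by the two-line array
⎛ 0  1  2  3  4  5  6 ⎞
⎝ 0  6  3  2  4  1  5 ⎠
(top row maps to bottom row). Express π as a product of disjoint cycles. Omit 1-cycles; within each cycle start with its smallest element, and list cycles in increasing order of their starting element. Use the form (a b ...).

Start at 1 and follow images: 1 → 6 → 5 → 1, giving the cycle (1 6 5).
Repeating from the next unused element and collecting all non-trivial cycles gives (1 6 5)(2 3).

(1 6 5)(2 3)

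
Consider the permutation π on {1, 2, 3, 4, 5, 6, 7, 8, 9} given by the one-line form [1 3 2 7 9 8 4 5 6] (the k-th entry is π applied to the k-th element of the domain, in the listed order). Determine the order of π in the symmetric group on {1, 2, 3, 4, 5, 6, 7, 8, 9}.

4

Writing π as disjoint cycles, the cycle lengths are 4, 2, 2, 1.
The order is lcm(4, 2, 2) = 4.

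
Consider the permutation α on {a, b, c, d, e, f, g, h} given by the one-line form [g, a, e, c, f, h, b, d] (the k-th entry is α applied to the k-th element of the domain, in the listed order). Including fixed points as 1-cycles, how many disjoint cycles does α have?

2

The cycle decomposition is (a, g, b)(c, e, f, h, d), which has 2 cycles (counting 1-cycles).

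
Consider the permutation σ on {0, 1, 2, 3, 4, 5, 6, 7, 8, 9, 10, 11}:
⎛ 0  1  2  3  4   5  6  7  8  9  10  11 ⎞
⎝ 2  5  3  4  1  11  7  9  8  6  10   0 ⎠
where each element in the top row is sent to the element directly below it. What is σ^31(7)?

Tracing 7 → 9 → … returns to 7 after 3 steps, so 7 lies in a 3-cycle (6, 7, 9).
On a 3-cycle, σ^3 is the identity, so σ^31 = σ^1 there (31 ≡ 1 mod 3).
Advancing 1 step from 7: 7 → 9.

9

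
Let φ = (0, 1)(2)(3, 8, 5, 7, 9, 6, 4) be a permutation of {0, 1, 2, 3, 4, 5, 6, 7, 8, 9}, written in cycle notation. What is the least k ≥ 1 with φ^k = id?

The cycle type of φ is (7, 2, 1).
The order of φ is the least common multiple of its cycle lengths: lcm(7, 2) = 14.

14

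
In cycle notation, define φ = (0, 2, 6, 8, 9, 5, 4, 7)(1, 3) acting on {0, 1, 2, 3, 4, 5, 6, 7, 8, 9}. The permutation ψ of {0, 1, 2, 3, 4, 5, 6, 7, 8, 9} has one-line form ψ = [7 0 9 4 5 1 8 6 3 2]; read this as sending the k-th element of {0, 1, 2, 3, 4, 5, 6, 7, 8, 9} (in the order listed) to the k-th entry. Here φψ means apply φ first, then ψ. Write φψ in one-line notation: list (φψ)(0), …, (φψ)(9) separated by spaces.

For each element, apply φ then ψ: 0 → 2 → 9; 1 → 3 → 4; 2 → 6 → 8; 3 → 1 → 0; 4 → 7 → 6; 5 → 4 → 5; 6 → 8 → 3; 7 → 0 → 7; 8 → 9 → 2; 9 → 5 → 1.
Collecting the images, φψ = [9 4 8 0 6 5 3 7 2 1].

9 4 8 0 6 5 3 7 2 1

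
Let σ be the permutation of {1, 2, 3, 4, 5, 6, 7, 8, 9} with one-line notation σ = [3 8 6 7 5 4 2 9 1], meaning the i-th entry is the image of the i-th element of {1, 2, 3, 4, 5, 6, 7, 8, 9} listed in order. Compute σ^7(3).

Tracing 3 → 6 → … returns to 3 after 8 steps, so 3 lies in an 8-cycle (1 3 6 4 7 2 8 9).
Stepping 7 places around the cycle: 3 → 6 → 4 → 7 → 2 → 8 → 9 → 1.

1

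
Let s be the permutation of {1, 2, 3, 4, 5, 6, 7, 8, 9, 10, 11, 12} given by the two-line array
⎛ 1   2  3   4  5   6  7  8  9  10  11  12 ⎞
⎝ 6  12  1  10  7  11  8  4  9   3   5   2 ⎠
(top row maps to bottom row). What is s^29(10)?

Tracing 10 → 3 → … returns to 10 after 9 steps, so 10 lies in a 9-cycle (1, 6, 11, 5, 7, 8, 4, 10, 3).
Since the cycle has length 9, s^29 acts on it the same as s^2 (29 mod 9 = 2).
Stepping 2 places around the cycle: 10 → 3 → 1.

1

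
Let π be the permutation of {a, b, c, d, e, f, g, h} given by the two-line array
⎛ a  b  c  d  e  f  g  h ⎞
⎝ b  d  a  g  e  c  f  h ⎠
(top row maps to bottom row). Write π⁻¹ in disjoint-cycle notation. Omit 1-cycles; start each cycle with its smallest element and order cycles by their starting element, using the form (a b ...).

(a c f g d b)

The cycle decomposition of π is (a b d g f c).
The inverse reverses every cycle; in canonical form, π⁻¹ = (a c f g d b).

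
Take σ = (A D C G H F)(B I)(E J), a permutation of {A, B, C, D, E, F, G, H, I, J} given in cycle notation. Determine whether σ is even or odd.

The cycle lengths are 6, 2, 2.
A cycle is odd iff its length is even; σ has 3 even-length cycles, so sgn(σ) = (−1)^3 and σ is odd.

odd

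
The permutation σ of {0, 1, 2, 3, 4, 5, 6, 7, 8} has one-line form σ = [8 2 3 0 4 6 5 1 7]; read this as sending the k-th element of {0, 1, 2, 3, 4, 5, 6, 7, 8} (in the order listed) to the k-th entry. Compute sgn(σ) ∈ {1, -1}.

1

In disjoint-cycle form the cycle lengths are 6, 2, 1.
A cycle is odd iff its length is even; σ has 2 even-length cycles, so sgn(σ) = (−1)^2 and σ is even.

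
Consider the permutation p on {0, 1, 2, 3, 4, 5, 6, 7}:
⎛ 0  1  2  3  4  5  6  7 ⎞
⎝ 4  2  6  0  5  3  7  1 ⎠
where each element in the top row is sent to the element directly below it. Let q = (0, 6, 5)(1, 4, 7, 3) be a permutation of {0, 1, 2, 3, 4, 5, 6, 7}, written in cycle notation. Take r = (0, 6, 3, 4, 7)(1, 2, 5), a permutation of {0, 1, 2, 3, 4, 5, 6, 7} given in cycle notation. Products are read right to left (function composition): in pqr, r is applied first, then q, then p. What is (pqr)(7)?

7

(pqr)(7) = p(q(r(7))). r(7) = 0, then q(0) = 6, then p(6) = 7, so the result is 7.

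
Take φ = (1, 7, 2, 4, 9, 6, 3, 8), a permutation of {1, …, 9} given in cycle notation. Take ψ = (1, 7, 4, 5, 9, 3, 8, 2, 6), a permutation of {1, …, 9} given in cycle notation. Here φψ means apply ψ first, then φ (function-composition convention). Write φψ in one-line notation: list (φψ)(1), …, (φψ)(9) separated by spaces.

2 3 1 5 6 7 9 4 8

For each element, apply ψ then φ: 1 → 7 → 2; 2 → 6 → 3; 3 → 8 → 1; 4 → 5 → 5; 5 → 9 → 6; 6 → 1 → 7; 7 → 4 → 9; 8 → 2 → 4; 9 → 3 → 8.
So φψ in one-line form is 2 3 1 5 6 7 9 4 8.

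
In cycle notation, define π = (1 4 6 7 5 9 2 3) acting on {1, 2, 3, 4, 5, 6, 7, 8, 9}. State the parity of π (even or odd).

The cycle lengths are 8, 1.
A cycle is odd iff its length is even; π has 1 even-length cycle, so sgn(π) = (−1)^1 and π is odd.

odd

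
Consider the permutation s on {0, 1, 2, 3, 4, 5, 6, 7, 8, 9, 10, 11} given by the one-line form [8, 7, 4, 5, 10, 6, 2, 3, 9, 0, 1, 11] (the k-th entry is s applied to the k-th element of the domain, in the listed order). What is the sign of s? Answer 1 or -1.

In disjoint-cycle form the cycle lengths are 8, 3, 1.
A cycle is odd iff its length is even; s has 1 even-length cycle, so sgn(s) = (−1)^1 and s is odd.

-1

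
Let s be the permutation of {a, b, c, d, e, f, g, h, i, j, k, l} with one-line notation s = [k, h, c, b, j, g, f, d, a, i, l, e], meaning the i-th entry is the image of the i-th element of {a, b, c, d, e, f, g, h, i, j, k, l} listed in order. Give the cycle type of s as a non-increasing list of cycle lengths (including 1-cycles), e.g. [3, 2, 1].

[6, 3, 2, 1]

The disjoint cycles are (a k l e j i)(b h d)(c)(f g), with lengths 6, 3, 2, 1 in non-increasing order.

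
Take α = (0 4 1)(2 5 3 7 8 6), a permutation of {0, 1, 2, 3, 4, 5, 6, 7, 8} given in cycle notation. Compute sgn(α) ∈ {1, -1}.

-1

The cycle lengths are 6, 3.
A cycle of length ℓ contributes ℓ−1 transpositions, so α is a product of 5 + 2 = 7 transpositions — odd.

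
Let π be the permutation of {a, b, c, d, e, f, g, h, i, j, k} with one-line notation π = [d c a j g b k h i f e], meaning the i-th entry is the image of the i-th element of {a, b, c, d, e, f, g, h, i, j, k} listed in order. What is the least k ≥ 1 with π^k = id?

The disjoint-cycle form of π has cycle lengths 6, 3, 1, 1.
Since disjoint cycles commute, ord(π) = lcm(6, 3) = 6.

6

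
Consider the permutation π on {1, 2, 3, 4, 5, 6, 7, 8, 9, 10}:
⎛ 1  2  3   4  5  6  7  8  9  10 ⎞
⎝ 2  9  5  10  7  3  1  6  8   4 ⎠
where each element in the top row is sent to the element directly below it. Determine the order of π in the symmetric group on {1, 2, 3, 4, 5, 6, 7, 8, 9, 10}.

Writing π as disjoint cycles, the cycle lengths are 8, 2.
The order of π is the least common multiple of its cycle lengths: lcm(8, 2) = 8.

8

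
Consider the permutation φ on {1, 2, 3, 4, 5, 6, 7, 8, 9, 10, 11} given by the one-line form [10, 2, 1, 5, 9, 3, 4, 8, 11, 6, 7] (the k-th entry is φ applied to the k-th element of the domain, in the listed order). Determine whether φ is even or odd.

odd

In disjoint-cycle form the cycle lengths are 5, 4, 1, 1.
A cycle of length ℓ contributes ℓ−1 transpositions, so φ is a product of 4 + 3 = 7 transpositions — odd.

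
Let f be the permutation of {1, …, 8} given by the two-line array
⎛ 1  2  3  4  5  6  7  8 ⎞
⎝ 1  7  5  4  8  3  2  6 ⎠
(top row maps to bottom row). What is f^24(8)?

8

Tracing 8 → 6 → … returns to 8 after 4 steps, so 8 lies in a 4-cycle (3 5 8 6).
Powers repeat with period 4 on this cycle, and 24 mod 4 = 0, so f^24(8) = f^0(8).
So f^24(8) = 8.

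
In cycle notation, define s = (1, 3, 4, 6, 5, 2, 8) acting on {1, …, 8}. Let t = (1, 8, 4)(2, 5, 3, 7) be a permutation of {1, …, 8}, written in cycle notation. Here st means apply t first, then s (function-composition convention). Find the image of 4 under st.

3

First apply t: t(4) = 1, then s(1) = 3. Thus (st)(4) = 3.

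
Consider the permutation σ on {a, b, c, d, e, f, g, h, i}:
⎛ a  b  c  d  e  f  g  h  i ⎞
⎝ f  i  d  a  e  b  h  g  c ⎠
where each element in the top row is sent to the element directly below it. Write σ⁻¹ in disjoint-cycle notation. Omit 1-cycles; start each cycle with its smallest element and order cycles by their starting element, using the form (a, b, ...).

(a, d, c, i, b, f)(g, h)

The cycle decomposition of σ is (a, f, b, i, c, d)(g, h).
Reversing each cycle (and rotating so the smallest element leads) gives σ⁻¹ = (a, d, c, i, b, f)(g, h).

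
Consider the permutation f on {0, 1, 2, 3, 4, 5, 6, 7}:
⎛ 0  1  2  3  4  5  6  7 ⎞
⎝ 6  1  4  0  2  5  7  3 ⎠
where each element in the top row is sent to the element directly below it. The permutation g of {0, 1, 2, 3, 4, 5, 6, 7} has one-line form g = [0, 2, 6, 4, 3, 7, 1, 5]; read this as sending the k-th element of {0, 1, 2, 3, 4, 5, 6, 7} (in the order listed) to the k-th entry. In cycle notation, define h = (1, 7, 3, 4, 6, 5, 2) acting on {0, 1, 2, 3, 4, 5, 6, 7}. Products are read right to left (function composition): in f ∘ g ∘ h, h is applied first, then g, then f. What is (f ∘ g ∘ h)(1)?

5

Apply the permutations in order: h(1) = 7, then g(7) = 5, then f(5) = 5. So (f ∘ g ∘ h)(1) = 5.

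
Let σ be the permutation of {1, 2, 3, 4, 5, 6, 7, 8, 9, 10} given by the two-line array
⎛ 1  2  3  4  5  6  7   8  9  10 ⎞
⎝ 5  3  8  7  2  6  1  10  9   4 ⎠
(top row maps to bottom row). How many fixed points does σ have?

2

The fixed points (elements with σ(x) = x) are {6, 9}, so there are 2.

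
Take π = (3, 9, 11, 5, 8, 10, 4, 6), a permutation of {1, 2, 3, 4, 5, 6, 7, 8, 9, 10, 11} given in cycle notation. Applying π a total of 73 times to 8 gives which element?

8 lies in the 8-cycle (3, 9, 11, 5, 8, 10, 4, 6).
Since the cycle has length 8, π^73 acts on it the same as π^1 (73 mod 8 = 1).
Stepping 1 place around the cycle: 8 → 10.

10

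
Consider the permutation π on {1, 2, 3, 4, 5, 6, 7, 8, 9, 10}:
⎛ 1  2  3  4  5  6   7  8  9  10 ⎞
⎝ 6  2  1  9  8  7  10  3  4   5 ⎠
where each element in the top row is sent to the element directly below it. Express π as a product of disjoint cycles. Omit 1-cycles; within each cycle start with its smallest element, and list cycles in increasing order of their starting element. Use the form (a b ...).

(1 6 7 10 5 8 3)(4 9)

Start at 1 and follow images: 1 → 6 → 7 → 10 → 5 → 8 → 3 → 1, giving the cycle (1 6 7 10 5 8 3).
Repeating from the next unused element and collecting all non-trivial cycles gives (1 6 7 10 5 8 3)(4 9).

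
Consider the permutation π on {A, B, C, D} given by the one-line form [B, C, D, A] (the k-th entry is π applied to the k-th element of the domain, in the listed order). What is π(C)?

D

C is element number 3 of the domain, and entry number 3 of the one-line form is D, so π(C) = D.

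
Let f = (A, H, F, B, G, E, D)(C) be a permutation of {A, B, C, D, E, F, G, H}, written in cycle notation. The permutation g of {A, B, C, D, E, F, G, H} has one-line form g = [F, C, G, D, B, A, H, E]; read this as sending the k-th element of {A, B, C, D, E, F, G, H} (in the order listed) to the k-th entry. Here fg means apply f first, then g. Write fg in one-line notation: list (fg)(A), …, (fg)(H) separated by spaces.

E H G F D C B A

(fg)(x) = g(f(x)). Computing each image: g(f(A)) = g(H) = E, g(f(B)) = g(G) = H, g(f(C)) = g(C) = G, g(f(D)) = g(A) = F, g(f(E)) = g(D) = D, g(f(F)) = g(B) = C, g(f(G)) = g(E) = B, g(f(H)) = g(F) = A.
Hence fg = [E H G F D C B A].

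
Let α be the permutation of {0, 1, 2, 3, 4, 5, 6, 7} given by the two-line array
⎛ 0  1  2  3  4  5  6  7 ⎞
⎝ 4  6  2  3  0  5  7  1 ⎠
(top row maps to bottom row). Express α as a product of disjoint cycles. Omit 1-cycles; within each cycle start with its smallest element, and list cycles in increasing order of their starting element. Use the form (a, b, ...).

(0, 4)(1, 6, 7)

From 0: 0 → 4 → 0, closing the cycle (0, 4).
Continuing from each remaining unvisited element yields (0, 4)(1, 6, 7).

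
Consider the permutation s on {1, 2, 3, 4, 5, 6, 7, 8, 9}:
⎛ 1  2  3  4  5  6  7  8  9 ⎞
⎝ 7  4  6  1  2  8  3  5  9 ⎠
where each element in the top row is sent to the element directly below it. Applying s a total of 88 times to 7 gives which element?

7

Tracing 7 → 3 → … returns to 7 after 8 steps, so 7 lies in an 8-cycle (1 7 3 6 8 5 2 4).
On an 8-cycle, s^8 is the identity, so s^88 = s^0 there (88 ≡ 0 mod 8).
So s^88(7) = 7.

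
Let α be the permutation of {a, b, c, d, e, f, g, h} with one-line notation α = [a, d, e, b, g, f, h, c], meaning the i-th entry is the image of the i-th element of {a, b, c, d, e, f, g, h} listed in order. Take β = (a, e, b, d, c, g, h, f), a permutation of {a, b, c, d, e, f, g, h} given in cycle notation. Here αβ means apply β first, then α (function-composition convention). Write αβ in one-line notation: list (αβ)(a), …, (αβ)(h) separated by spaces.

Chase each element through β then α: a → e → g; b → d → b; c → g → h; d → c → e; e → b → d; f → a → a; g → h → c; h → f → f.
So αβ in one-line form is g b h e d a c f.

g b h e d a c f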